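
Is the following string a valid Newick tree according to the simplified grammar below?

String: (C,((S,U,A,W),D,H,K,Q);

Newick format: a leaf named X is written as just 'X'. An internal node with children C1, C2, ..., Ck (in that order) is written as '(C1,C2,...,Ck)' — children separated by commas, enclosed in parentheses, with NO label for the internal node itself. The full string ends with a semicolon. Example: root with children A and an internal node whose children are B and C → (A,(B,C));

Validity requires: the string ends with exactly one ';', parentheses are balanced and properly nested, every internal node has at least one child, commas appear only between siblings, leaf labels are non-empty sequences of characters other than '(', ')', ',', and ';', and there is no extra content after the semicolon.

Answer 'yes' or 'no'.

Input: (C,((S,U,A,W),D,H,K,Q);
Paren balance: 3 '(' vs 2 ')' MISMATCH
Ends with single ';': True
Full parse: FAILS (expected , or ) at pos 22)
Valid: False

Answer: no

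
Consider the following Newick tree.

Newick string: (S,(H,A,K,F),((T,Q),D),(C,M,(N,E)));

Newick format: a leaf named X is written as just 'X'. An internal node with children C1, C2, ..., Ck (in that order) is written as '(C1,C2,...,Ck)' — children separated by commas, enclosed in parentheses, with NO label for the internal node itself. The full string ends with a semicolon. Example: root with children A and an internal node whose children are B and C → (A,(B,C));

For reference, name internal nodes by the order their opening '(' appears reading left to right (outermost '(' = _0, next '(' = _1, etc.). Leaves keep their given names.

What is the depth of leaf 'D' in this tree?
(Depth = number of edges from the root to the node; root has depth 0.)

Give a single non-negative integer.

Answer: 2

Derivation:
Newick: (S,(H,A,K,F),((T,Q),D),(C,M,(N,E)));
Naming internals by '(' encounter order: outermost '(' = _0, next = _1, ...
Query node: D
Path from root: _0 -> _2 -> D
Depth of D: 2 (number of edges from root)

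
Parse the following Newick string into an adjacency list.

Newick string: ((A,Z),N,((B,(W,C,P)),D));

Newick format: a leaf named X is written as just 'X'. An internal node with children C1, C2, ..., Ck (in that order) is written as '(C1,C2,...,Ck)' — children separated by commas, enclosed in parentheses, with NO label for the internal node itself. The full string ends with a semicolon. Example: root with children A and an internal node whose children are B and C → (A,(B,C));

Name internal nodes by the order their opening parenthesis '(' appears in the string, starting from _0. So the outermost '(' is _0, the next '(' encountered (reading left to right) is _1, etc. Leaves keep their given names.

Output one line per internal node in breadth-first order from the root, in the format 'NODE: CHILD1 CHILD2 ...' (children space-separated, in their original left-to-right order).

Input: ((A,Z),N,((B,(W,C,P)),D));
Scanning left-to-right, naming '(' by encounter order:
  pos 0: '(' -> open internal node _0 (depth 1)
  pos 1: '(' -> open internal node _1 (depth 2)
  pos 5: ')' -> close internal node _1 (now at depth 1)
  pos 9: '(' -> open internal node _2 (depth 2)
  pos 10: '(' -> open internal node _3 (depth 3)
  pos 13: '(' -> open internal node _4 (depth 4)
  pos 19: ')' -> close internal node _4 (now at depth 3)
  pos 20: ')' -> close internal node _3 (now at depth 2)
  pos 23: ')' -> close internal node _2 (now at depth 1)
  pos 24: ')' -> close internal node _0 (now at depth 0)
Total internal nodes: 5
BFS adjacency from root:
  _0: _1 N _2
  _1: A Z
  _2: _3 D
  _3: B _4
  _4: W C P

Answer: _0: _1 N _2
_1: A Z
_2: _3 D
_3: B _4
_4: W C P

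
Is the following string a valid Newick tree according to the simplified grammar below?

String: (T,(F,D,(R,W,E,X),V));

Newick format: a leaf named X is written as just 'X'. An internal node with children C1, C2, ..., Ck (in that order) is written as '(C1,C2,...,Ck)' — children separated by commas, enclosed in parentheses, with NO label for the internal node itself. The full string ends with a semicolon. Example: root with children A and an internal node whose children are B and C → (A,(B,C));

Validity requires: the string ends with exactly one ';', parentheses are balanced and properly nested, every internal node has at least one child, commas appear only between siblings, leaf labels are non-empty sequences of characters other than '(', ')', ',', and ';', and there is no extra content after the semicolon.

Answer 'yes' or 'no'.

Answer: yes

Derivation:
Input: (T,(F,D,(R,W,E,X),V));
Paren balance: 3 '(' vs 3 ')' OK
Ends with single ';': True
Full parse: OK
Valid: True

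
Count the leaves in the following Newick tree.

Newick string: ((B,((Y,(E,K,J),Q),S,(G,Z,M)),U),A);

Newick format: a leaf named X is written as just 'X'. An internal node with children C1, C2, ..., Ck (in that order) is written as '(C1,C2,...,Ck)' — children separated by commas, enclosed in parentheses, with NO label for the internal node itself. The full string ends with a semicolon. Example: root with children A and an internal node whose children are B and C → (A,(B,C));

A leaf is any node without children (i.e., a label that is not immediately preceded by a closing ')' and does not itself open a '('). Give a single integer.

Newick: ((B,((Y,(E,K,J),Q),S,(G,Z,M)),U),A);
Scan left-to-right; a leaf is any maximal label run not followed by '(':
  pos 2: leaf 'B' → count = 1
  pos 6: leaf 'Y' → count = 2
  pos 9: leaf 'E' → count = 3
  pos 11: leaf 'K' → count = 4
  pos 13: leaf 'J' → count = 5
  pos 16: leaf 'Q' → count = 6
  pos 19: leaf 'S' → count = 7
  pos 22: leaf 'G' → count = 8
  pos 24: leaf 'Z' → count = 9
  pos 26: leaf 'M' → count = 10
  pos 30: leaf 'U' → count = 11
  pos 33: leaf 'A' → count = 12
Total leaves: 12

Answer: 12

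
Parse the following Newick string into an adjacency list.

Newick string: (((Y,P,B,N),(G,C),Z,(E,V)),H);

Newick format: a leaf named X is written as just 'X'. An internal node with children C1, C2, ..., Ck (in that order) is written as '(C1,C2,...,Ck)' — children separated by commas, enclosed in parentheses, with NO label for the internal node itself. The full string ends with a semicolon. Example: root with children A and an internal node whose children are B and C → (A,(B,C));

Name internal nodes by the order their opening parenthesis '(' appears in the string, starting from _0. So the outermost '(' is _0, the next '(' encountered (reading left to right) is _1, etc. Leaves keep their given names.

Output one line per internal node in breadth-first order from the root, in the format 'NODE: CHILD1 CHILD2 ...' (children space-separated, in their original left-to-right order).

Input: (((Y,P,B,N),(G,C),Z,(E,V)),H);
Scanning left-to-right, naming '(' by encounter order:
  pos 0: '(' -> open internal node _0 (depth 1)
  pos 1: '(' -> open internal node _1 (depth 2)
  pos 2: '(' -> open internal node _2 (depth 3)
  pos 10: ')' -> close internal node _2 (now at depth 2)
  pos 12: '(' -> open internal node _3 (depth 3)
  pos 16: ')' -> close internal node _3 (now at depth 2)
  pos 20: '(' -> open internal node _4 (depth 3)
  pos 24: ')' -> close internal node _4 (now at depth 2)
  pos 25: ')' -> close internal node _1 (now at depth 1)
  pos 28: ')' -> close internal node _0 (now at depth 0)
Total internal nodes: 5
BFS adjacency from root:
  _0: _1 H
  _1: _2 _3 Z _4
  _2: Y P B N
  _3: G C
  _4: E V

Answer: _0: _1 H
_1: _2 _3 Z _4
_2: Y P B N
_3: G C
_4: E V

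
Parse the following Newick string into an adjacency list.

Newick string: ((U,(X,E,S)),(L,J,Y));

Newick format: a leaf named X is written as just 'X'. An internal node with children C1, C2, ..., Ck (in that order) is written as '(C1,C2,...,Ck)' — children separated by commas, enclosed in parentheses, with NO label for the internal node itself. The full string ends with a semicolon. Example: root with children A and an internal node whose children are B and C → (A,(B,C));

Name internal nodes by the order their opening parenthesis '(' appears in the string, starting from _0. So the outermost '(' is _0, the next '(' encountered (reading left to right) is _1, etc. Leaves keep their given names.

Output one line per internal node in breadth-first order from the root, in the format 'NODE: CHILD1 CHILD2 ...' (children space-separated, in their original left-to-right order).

Input: ((U,(X,E,S)),(L,J,Y));
Scanning left-to-right, naming '(' by encounter order:
  pos 0: '(' -> open internal node _0 (depth 1)
  pos 1: '(' -> open internal node _1 (depth 2)
  pos 4: '(' -> open internal node _2 (depth 3)
  pos 10: ')' -> close internal node _2 (now at depth 2)
  pos 11: ')' -> close internal node _1 (now at depth 1)
  pos 13: '(' -> open internal node _3 (depth 2)
  pos 19: ')' -> close internal node _3 (now at depth 1)
  pos 20: ')' -> close internal node _0 (now at depth 0)
Total internal nodes: 4
BFS adjacency from root:
  _0: _1 _3
  _1: U _2
  _3: L J Y
  _2: X E S

Answer: _0: _1 _3
_1: U _2
_3: L J Y
_2: X E S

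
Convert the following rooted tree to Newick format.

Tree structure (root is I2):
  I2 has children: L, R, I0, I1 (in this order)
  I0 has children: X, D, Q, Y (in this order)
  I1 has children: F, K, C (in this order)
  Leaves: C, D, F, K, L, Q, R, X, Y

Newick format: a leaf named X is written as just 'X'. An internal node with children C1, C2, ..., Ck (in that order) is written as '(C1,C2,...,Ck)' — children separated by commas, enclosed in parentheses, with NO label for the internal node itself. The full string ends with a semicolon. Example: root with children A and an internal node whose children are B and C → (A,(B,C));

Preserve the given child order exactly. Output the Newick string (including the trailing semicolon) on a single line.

internal I2 with children ['L', 'R', 'I0', 'I1']
  leaf 'L' → 'L'
  leaf 'R' → 'R'
  internal I0 with children ['X', 'D', 'Q', 'Y']
    leaf 'X' → 'X'
    leaf 'D' → 'D'
    leaf 'Q' → 'Q'
    leaf 'Y' → 'Y'
  → '(X,D,Q,Y)'
  internal I1 with children ['F', 'K', 'C']
    leaf 'F' → 'F'
    leaf 'K' → 'K'
    leaf 'C' → 'C'
  → '(F,K,C)'
→ '(L,R,(X,D,Q,Y),(F,K,C))'
Final: (L,R,(X,D,Q,Y),(F,K,C));

Answer: (L,R,(X,D,Q,Y),(F,K,C));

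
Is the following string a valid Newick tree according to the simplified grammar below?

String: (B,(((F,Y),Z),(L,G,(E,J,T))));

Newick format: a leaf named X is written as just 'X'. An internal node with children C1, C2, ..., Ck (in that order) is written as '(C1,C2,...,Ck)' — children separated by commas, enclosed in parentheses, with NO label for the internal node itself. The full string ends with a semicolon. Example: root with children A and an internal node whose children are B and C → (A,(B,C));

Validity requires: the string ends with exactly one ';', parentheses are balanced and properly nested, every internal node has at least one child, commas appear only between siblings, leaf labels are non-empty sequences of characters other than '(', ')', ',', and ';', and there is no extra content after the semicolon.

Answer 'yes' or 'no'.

Input: (B,(((F,Y),Z),(L,G,(E,J,T))));
Paren balance: 6 '(' vs 6 ')' OK
Ends with single ';': True
Full parse: OK
Valid: True

Answer: yes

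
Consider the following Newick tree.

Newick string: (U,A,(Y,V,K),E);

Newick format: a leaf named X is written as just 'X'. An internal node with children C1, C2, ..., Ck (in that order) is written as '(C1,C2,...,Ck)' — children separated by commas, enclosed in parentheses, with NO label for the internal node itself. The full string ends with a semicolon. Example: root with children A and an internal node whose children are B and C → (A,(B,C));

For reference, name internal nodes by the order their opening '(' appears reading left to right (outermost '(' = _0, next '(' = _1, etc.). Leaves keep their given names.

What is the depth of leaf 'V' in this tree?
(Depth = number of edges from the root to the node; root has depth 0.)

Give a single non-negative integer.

Newick: (U,A,(Y,V,K),E);
Naming internals by '(' encounter order: outermost '(' = _0, next = _1, ...
Query node: V
Path from root: _0 -> _1 -> V
Depth of V: 2 (number of edges from root)

Answer: 2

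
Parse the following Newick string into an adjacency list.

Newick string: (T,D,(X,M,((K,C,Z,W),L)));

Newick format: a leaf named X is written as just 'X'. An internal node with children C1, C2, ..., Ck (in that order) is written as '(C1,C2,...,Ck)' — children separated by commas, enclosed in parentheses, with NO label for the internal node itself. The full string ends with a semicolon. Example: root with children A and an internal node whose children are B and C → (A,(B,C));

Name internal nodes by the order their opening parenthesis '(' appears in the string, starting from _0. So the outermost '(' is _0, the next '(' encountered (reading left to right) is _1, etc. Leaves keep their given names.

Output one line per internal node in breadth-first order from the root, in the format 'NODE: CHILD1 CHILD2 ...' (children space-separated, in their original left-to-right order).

Input: (T,D,(X,M,((K,C,Z,W),L)));
Scanning left-to-right, naming '(' by encounter order:
  pos 0: '(' -> open internal node _0 (depth 1)
  pos 5: '(' -> open internal node _1 (depth 2)
  pos 10: '(' -> open internal node _2 (depth 3)
  pos 11: '(' -> open internal node _3 (depth 4)
  pos 19: ')' -> close internal node _3 (now at depth 3)
  pos 22: ')' -> close internal node _2 (now at depth 2)
  pos 23: ')' -> close internal node _1 (now at depth 1)
  pos 24: ')' -> close internal node _0 (now at depth 0)
Total internal nodes: 4
BFS adjacency from root:
  _0: T D _1
  _1: X M _2
  _2: _3 L
  _3: K C Z W

Answer: _0: T D _1
_1: X M _2
_2: _3 L
_3: K C Z W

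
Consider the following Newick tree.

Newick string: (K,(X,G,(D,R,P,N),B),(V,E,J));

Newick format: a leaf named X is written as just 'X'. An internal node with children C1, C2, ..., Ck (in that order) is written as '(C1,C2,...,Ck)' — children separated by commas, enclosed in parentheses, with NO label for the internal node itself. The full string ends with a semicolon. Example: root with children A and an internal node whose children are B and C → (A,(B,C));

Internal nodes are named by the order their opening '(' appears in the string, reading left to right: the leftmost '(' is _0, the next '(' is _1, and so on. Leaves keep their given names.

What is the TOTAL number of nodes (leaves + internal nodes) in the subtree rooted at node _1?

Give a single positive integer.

Newick: (K,(X,G,(D,R,P,N),B),(V,E,J));
Locate _1: it is the '(' at position 3 (the 2nd '(' reading left to right).
Query: subtree rooted at _1
_1: subtree_size = 1 + 8
  X: subtree_size = 1 + 0
  G: subtree_size = 1 + 0
  _2: subtree_size = 1 + 4
    D: subtree_size = 1 + 0
    R: subtree_size = 1 + 0
    P: subtree_size = 1 + 0
    N: subtree_size = 1 + 0
  B: subtree_size = 1 + 0
Total subtree size of _1: 9

Answer: 9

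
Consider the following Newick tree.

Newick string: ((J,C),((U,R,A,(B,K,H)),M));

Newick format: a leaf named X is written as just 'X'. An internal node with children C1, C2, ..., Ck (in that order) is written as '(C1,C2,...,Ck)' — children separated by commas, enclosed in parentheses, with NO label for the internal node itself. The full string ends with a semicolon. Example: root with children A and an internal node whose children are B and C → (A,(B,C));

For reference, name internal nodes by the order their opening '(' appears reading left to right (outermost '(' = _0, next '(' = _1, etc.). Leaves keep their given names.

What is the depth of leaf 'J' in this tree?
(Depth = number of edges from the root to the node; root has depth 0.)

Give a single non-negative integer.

Answer: 2

Derivation:
Newick: ((J,C),((U,R,A,(B,K,H)),M));
Naming internals by '(' encounter order: outermost '(' = _0, next = _1, ...
Query node: J
Path from root: _0 -> _1 -> J
Depth of J: 2 (number of edges from root)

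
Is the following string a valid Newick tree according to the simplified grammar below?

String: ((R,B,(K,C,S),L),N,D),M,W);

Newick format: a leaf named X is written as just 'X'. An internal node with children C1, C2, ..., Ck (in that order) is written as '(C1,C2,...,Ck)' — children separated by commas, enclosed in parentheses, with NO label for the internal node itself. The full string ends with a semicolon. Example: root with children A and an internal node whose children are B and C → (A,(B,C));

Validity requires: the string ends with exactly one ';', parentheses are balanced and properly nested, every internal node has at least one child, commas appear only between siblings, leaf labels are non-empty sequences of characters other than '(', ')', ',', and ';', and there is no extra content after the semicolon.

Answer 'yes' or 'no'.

Input: ((R,B,(K,C,S),L),N,D),M,W);
Paren balance: 3 '(' vs 4 ')' MISMATCH
Ends with single ';': True
Full parse: FAILS (extra content after tree at pos 21)
Valid: False

Answer: no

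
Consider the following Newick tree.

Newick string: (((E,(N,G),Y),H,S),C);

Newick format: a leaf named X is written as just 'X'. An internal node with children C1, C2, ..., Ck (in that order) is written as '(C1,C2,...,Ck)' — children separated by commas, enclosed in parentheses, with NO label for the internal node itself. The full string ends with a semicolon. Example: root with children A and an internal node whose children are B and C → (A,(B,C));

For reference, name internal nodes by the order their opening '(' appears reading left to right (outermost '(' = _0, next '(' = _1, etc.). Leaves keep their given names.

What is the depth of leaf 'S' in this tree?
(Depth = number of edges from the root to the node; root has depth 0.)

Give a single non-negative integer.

Answer: 2

Derivation:
Newick: (((E,(N,G),Y),H,S),C);
Naming internals by '(' encounter order: outermost '(' = _0, next = _1, ...
Query node: S
Path from root: _0 -> _1 -> S
Depth of S: 2 (number of edges from root)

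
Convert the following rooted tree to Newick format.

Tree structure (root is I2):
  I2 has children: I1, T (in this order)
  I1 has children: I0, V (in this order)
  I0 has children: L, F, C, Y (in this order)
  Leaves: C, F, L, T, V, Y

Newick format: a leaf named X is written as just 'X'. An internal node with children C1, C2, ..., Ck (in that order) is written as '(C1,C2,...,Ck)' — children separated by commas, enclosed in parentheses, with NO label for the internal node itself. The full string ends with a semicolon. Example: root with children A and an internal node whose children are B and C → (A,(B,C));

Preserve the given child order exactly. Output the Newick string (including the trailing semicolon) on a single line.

internal I2 with children ['I1', 'T']
  internal I1 with children ['I0', 'V']
    internal I0 with children ['L', 'F', 'C', 'Y']
      leaf 'L' → 'L'
      leaf 'F' → 'F'
      leaf 'C' → 'C'
      leaf 'Y' → 'Y'
    → '(L,F,C,Y)'
    leaf 'V' → 'V'
  → '((L,F,C,Y),V)'
  leaf 'T' → 'T'
→ '(((L,F,C,Y),V),T)'
Final: (((L,F,C,Y),V),T);

Answer: (((L,F,C,Y),V),T);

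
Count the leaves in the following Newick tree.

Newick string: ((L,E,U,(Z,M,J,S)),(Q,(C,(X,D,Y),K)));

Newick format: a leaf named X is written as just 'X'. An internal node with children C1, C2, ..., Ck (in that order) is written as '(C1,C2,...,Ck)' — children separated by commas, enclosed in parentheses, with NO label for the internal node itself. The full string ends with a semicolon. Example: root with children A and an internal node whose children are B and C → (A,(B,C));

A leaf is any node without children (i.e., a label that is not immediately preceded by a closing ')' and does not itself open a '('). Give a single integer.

Newick: ((L,E,U,(Z,M,J,S)),(Q,(C,(X,D,Y),K)));
Scan left-to-right; a leaf is any maximal label run not followed by '(':
  pos 2: leaf 'L' → count = 1
  pos 4: leaf 'E' → count = 2
  pos 6: leaf 'U' → count = 3
  pos 9: leaf 'Z' → count = 4
  pos 11: leaf 'M' → count = 5
  pos 13: leaf 'J' → count = 6
  pos 15: leaf 'S' → count = 7
  pos 20: leaf 'Q' → count = 8
  pos 23: leaf 'C' → count = 9
  pos 26: leaf 'X' → count = 10
  pos 28: leaf 'D' → count = 11
  pos 30: leaf 'Y' → count = 12
  pos 33: leaf 'K' → count = 13
Total leaves: 13

Answer: 13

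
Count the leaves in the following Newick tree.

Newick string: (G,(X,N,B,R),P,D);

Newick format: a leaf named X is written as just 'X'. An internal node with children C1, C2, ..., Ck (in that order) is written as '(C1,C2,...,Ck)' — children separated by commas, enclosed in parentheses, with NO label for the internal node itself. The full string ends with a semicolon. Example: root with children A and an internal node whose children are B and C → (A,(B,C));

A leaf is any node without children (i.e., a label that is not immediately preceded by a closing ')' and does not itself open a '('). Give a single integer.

Answer: 7

Derivation:
Newick: (G,(X,N,B,R),P,D);
Scan left-to-right; a leaf is any maximal label run not followed by '(':
  pos 1: leaf 'G' → count = 1
  pos 4: leaf 'X' → count = 2
  pos 6: leaf 'N' → count = 3
  pos 8: leaf 'B' → count = 4
  pos 10: leaf 'R' → count = 5
  pos 13: leaf 'P' → count = 6
  pos 15: leaf 'D' → count = 7
Total leaves: 7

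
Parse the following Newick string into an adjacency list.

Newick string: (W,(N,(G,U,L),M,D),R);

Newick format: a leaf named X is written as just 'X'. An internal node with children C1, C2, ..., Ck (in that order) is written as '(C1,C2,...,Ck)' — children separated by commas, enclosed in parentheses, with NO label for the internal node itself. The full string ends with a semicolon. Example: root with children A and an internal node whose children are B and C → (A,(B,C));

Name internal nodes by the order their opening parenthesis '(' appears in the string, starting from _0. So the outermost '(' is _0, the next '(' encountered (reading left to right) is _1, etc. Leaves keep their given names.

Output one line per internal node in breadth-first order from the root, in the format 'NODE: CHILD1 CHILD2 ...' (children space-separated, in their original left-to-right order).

Input: (W,(N,(G,U,L),M,D),R);
Scanning left-to-right, naming '(' by encounter order:
  pos 0: '(' -> open internal node _0 (depth 1)
  pos 3: '(' -> open internal node _1 (depth 2)
  pos 6: '(' -> open internal node _2 (depth 3)
  pos 12: ')' -> close internal node _2 (now at depth 2)
  pos 17: ')' -> close internal node _1 (now at depth 1)
  pos 20: ')' -> close internal node _0 (now at depth 0)
Total internal nodes: 3
BFS adjacency from root:
  _0: W _1 R
  _1: N _2 M D
  _2: G U L

Answer: _0: W _1 R
_1: N _2 M D
_2: G U L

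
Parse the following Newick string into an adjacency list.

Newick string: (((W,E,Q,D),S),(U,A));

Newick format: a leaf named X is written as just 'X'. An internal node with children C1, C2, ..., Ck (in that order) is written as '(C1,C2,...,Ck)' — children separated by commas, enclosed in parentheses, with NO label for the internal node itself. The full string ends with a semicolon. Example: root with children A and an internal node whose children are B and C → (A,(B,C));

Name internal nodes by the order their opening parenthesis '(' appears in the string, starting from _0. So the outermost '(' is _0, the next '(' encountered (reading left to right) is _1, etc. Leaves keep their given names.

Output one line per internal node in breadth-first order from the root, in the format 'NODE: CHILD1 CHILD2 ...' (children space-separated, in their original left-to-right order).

Answer: _0: _1 _3
_1: _2 S
_3: U A
_2: W E Q D

Derivation:
Input: (((W,E,Q,D),S),(U,A));
Scanning left-to-right, naming '(' by encounter order:
  pos 0: '(' -> open internal node _0 (depth 1)
  pos 1: '(' -> open internal node _1 (depth 2)
  pos 2: '(' -> open internal node _2 (depth 3)
  pos 10: ')' -> close internal node _2 (now at depth 2)
  pos 13: ')' -> close internal node _1 (now at depth 1)
  pos 15: '(' -> open internal node _3 (depth 2)
  pos 19: ')' -> close internal node _3 (now at depth 1)
  pos 20: ')' -> close internal node _0 (now at depth 0)
Total internal nodes: 4
BFS adjacency from root:
  _0: _1 _3
  _1: _2 S
  _3: U A
  _2: W E Q D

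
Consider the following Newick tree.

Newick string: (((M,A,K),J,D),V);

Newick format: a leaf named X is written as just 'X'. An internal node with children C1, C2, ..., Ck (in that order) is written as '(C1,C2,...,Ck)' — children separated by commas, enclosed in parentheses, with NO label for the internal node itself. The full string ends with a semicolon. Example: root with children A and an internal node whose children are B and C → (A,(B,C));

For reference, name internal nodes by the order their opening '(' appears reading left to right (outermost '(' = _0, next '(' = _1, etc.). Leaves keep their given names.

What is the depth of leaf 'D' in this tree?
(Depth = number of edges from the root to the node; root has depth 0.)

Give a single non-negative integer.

Answer: 2

Derivation:
Newick: (((M,A,K),J,D),V);
Naming internals by '(' encounter order: outermost '(' = _0, next = _1, ...
Query node: D
Path from root: _0 -> _1 -> D
Depth of D: 2 (number of edges from root)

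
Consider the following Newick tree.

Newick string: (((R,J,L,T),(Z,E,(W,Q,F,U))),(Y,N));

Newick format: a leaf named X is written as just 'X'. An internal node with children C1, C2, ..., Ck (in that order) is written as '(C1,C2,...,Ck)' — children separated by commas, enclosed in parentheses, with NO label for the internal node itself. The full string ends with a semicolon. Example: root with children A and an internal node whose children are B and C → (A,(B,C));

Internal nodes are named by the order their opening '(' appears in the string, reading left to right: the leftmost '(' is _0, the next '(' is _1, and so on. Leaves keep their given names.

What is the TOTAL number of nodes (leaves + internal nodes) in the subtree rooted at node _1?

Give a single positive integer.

Answer: 14

Derivation:
Newick: (((R,J,L,T),(Z,E,(W,Q,F,U))),(Y,N));
Locate _1: it is the '(' at position 1 (the 2nd '(' reading left to right).
Query: subtree rooted at _1
_1: subtree_size = 1 + 13
  _2: subtree_size = 1 + 4
    R: subtree_size = 1 + 0
    J: subtree_size = 1 + 0
    L: subtree_size = 1 + 0
    T: subtree_size = 1 + 0
  _3: subtree_size = 1 + 7
    Z: subtree_size = 1 + 0
    E: subtree_size = 1 + 0
    _4: subtree_size = 1 + 4
      W: subtree_size = 1 + 0
      Q: subtree_size = 1 + 0
      F: subtree_size = 1 + 0
      U: subtree_size = 1 + 0
Total subtree size of _1: 14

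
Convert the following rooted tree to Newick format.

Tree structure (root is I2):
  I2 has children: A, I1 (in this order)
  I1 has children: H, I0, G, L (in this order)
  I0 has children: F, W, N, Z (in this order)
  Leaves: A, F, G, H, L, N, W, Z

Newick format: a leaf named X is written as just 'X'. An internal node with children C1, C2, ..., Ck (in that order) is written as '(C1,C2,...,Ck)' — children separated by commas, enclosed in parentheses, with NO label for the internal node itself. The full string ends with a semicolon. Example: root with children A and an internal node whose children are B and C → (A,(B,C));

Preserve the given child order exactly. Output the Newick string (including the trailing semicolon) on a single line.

Answer: (A,(H,(F,W,N,Z),G,L));

Derivation:
internal I2 with children ['A', 'I1']
  leaf 'A' → 'A'
  internal I1 with children ['H', 'I0', 'G', 'L']
    leaf 'H' → 'H'
    internal I0 with children ['F', 'W', 'N', 'Z']
      leaf 'F' → 'F'
      leaf 'W' → 'W'
      leaf 'N' → 'N'
      leaf 'Z' → 'Z'
    → '(F,W,N,Z)'
    leaf 'G' → 'G'
    leaf 'L' → 'L'
  → '(H,(F,W,N,Z),G,L)'
→ '(A,(H,(F,W,N,Z),G,L))'
Final: (A,(H,(F,W,N,Z),G,L));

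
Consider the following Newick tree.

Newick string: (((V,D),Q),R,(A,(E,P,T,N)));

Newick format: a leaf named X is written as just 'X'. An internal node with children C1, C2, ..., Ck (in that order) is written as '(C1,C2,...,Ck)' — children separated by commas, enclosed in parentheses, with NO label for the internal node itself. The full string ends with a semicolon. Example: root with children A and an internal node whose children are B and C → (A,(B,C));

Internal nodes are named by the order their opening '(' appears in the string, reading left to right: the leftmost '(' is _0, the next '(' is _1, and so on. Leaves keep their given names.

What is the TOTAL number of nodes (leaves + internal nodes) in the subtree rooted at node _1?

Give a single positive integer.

Answer: 5

Derivation:
Newick: (((V,D),Q),R,(A,(E,P,T,N)));
Locate _1: it is the '(' at position 1 (the 2nd '(' reading left to right).
Query: subtree rooted at _1
_1: subtree_size = 1 + 4
  _2: subtree_size = 1 + 2
    V: subtree_size = 1 + 0
    D: subtree_size = 1 + 0
  Q: subtree_size = 1 + 0
Total subtree size of _1: 5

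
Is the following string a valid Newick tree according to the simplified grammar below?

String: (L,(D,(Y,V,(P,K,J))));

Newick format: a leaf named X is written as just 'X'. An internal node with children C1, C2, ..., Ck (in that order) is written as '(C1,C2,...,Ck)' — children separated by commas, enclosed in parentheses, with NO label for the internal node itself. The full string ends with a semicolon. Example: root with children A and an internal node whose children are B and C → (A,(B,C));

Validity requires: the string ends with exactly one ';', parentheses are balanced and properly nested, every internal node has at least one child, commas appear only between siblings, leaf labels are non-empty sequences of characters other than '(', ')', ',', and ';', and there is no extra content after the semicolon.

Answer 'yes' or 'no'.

Answer: yes

Derivation:
Input: (L,(D,(Y,V,(P,K,J))));
Paren balance: 4 '(' vs 4 ')' OK
Ends with single ';': True
Full parse: OK
Valid: True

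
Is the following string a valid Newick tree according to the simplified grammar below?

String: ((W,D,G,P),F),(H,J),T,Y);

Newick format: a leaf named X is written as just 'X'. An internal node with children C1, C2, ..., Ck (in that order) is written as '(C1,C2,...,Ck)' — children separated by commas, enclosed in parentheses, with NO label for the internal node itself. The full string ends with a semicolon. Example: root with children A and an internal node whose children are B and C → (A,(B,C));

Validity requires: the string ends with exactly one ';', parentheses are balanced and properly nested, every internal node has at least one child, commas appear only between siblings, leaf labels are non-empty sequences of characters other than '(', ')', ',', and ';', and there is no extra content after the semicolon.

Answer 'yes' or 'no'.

Input: ((W,D,G,P),F),(H,J),T,Y);
Paren balance: 3 '(' vs 4 ')' MISMATCH
Ends with single ';': True
Full parse: FAILS (extra content after tree at pos 13)
Valid: False

Answer: no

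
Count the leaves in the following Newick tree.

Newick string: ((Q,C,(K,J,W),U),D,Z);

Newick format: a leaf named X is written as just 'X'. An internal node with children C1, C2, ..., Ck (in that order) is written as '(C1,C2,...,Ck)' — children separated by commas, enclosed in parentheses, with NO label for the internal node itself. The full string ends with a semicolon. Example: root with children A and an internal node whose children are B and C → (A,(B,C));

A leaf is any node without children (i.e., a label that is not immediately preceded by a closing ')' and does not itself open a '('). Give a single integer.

Newick: ((Q,C,(K,J,W),U),D,Z);
Scan left-to-right; a leaf is any maximal label run not followed by '(':
  pos 2: leaf 'Q' → count = 1
  pos 4: leaf 'C' → count = 2
  pos 7: leaf 'K' → count = 3
  pos 9: leaf 'J' → count = 4
  pos 11: leaf 'W' → count = 5
  pos 14: leaf 'U' → count = 6
  pos 17: leaf 'D' → count = 7
  pos 19: leaf 'Z' → count = 8
Total leaves: 8

Answer: 8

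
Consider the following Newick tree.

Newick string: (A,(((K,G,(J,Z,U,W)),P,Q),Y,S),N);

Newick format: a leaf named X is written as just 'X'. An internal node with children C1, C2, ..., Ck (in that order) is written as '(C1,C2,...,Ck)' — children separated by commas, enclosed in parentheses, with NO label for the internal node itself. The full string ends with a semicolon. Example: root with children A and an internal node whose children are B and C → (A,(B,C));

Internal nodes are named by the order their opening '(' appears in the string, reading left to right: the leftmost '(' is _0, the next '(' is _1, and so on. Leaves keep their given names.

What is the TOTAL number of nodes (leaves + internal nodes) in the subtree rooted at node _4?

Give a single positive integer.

Answer: 5

Derivation:
Newick: (A,(((K,G,(J,Z,U,W)),P,Q),Y,S),N);
Locate _4: it is the '(' at position 10 (the 5th '(' reading left to right).
Query: subtree rooted at _4
_4: subtree_size = 1 + 4
  J: subtree_size = 1 + 0
  Z: subtree_size = 1 + 0
  U: subtree_size = 1 + 0
  W: subtree_size = 1 + 0
Total subtree size of _4: 5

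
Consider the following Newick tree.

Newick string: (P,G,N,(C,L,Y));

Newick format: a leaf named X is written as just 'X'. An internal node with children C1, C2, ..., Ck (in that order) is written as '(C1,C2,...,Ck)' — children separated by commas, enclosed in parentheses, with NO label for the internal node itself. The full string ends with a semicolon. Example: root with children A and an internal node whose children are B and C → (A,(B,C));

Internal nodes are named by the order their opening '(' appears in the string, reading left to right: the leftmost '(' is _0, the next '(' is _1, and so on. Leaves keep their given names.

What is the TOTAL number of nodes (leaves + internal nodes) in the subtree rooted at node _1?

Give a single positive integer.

Answer: 4

Derivation:
Newick: (P,G,N,(C,L,Y));
Locate _1: it is the '(' at position 7 (the 2nd '(' reading left to right).
Query: subtree rooted at _1
_1: subtree_size = 1 + 3
  C: subtree_size = 1 + 0
  L: subtree_size = 1 + 0
  Y: subtree_size = 1 + 0
Total subtree size of _1: 4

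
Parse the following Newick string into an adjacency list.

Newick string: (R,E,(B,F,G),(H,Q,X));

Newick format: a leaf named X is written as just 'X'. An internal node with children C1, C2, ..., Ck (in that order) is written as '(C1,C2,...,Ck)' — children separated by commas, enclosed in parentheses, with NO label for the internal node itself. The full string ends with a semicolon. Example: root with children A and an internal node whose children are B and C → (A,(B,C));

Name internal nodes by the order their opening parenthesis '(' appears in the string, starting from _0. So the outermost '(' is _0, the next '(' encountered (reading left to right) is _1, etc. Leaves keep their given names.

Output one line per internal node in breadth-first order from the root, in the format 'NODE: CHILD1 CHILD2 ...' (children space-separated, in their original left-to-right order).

Input: (R,E,(B,F,G),(H,Q,X));
Scanning left-to-right, naming '(' by encounter order:
  pos 0: '(' -> open internal node _0 (depth 1)
  pos 5: '(' -> open internal node _1 (depth 2)
  pos 11: ')' -> close internal node _1 (now at depth 1)
  pos 13: '(' -> open internal node _2 (depth 2)
  pos 19: ')' -> close internal node _2 (now at depth 1)
  pos 20: ')' -> close internal node _0 (now at depth 0)
Total internal nodes: 3
BFS adjacency from root:
  _0: R E _1 _2
  _1: B F G
  _2: H Q X

Answer: _0: R E _1 _2
_1: B F G
_2: H Q X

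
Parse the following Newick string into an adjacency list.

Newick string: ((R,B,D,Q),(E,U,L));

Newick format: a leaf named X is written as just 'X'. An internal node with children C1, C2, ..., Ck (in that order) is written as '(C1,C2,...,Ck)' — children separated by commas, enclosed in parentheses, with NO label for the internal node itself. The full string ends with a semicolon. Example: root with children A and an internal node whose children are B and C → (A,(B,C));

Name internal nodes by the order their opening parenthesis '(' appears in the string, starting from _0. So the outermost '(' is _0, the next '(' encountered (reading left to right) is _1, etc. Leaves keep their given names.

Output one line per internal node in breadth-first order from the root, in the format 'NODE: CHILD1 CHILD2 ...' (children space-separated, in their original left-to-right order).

Answer: _0: _1 _2
_1: R B D Q
_2: E U L

Derivation:
Input: ((R,B,D,Q),(E,U,L));
Scanning left-to-right, naming '(' by encounter order:
  pos 0: '(' -> open internal node _0 (depth 1)
  pos 1: '(' -> open internal node _1 (depth 2)
  pos 9: ')' -> close internal node _1 (now at depth 1)
  pos 11: '(' -> open internal node _2 (depth 2)
  pos 17: ')' -> close internal node _2 (now at depth 1)
  pos 18: ')' -> close internal node _0 (now at depth 0)
Total internal nodes: 3
BFS adjacency from root:
  _0: _1 _2
  _1: R B D Q
  _2: E U L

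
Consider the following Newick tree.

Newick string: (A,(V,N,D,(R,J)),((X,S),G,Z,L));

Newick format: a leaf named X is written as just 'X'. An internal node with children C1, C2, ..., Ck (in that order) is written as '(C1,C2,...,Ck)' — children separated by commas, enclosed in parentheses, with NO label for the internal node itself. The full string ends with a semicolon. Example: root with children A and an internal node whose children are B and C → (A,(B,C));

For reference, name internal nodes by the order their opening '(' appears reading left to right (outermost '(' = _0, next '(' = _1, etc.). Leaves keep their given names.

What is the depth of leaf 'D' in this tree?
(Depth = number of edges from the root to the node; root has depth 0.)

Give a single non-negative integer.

Newick: (A,(V,N,D,(R,J)),((X,S),G,Z,L));
Naming internals by '(' encounter order: outermost '(' = _0, next = _1, ...
Query node: D
Path from root: _0 -> _1 -> D
Depth of D: 2 (number of edges from root)

Answer: 2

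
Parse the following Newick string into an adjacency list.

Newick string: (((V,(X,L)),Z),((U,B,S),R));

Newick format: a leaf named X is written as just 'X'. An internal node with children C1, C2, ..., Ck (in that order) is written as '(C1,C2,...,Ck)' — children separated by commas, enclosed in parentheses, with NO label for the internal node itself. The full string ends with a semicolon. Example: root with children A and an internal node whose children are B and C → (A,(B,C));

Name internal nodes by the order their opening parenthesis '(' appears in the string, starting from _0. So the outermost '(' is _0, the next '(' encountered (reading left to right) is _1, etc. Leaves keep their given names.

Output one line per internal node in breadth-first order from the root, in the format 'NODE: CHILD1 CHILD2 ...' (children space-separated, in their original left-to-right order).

Input: (((V,(X,L)),Z),((U,B,S),R));
Scanning left-to-right, naming '(' by encounter order:
  pos 0: '(' -> open internal node _0 (depth 1)
  pos 1: '(' -> open internal node _1 (depth 2)
  pos 2: '(' -> open internal node _2 (depth 3)
  pos 5: '(' -> open internal node _3 (depth 4)
  pos 9: ')' -> close internal node _3 (now at depth 3)
  pos 10: ')' -> close internal node _2 (now at depth 2)
  pos 13: ')' -> close internal node _1 (now at depth 1)
  pos 15: '(' -> open internal node _4 (depth 2)
  pos 16: '(' -> open internal node _5 (depth 3)
  pos 22: ')' -> close internal node _5 (now at depth 2)
  pos 25: ')' -> close internal node _4 (now at depth 1)
  pos 26: ')' -> close internal node _0 (now at depth 0)
Total internal nodes: 6
BFS adjacency from root:
  _0: _1 _4
  _1: _2 Z
  _4: _5 R
  _2: V _3
  _5: U B S
  _3: X L

Answer: _0: _1 _4
_1: _2 Z
_4: _5 R
_2: V _3
_5: U B S
_3: X L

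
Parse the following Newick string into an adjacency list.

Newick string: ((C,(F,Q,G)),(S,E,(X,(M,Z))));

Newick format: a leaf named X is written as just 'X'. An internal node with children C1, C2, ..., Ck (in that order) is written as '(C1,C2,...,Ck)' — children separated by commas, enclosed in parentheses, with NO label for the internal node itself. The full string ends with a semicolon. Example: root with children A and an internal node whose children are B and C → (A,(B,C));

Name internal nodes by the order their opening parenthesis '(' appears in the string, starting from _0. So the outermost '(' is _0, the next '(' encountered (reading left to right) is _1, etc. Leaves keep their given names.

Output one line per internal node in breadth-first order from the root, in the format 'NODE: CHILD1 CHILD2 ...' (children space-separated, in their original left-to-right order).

Input: ((C,(F,Q,G)),(S,E,(X,(M,Z))));
Scanning left-to-right, naming '(' by encounter order:
  pos 0: '(' -> open internal node _0 (depth 1)
  pos 1: '(' -> open internal node _1 (depth 2)
  pos 4: '(' -> open internal node _2 (depth 3)
  pos 10: ')' -> close internal node _2 (now at depth 2)
  pos 11: ')' -> close internal node _1 (now at depth 1)
  pos 13: '(' -> open internal node _3 (depth 2)
  pos 18: '(' -> open internal node _4 (depth 3)
  pos 21: '(' -> open internal node _5 (depth 4)
  pos 25: ')' -> close internal node _5 (now at depth 3)
  pos 26: ')' -> close internal node _4 (now at depth 2)
  pos 27: ')' -> close internal node _3 (now at depth 1)
  pos 28: ')' -> close internal node _0 (now at depth 0)
Total internal nodes: 6
BFS adjacency from root:
  _0: _1 _3
  _1: C _2
  _3: S E _4
  _2: F Q G
  _4: X _5
  _5: M Z

Answer: _0: _1 _3
_1: C _2
_3: S E _4
_2: F Q G
_4: X _5
_5: M Z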